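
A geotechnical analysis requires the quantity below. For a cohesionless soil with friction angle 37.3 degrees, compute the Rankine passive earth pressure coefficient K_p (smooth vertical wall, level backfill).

4.08

K_p = (1 + sin φ)/(1 − sin φ) = tan²(45° + 37.3°/2) = 4.076.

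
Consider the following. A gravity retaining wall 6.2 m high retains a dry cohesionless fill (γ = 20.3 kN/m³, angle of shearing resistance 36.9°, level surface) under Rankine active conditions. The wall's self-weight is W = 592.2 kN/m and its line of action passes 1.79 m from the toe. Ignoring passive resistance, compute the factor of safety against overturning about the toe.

5.27

K_a = tan²(45° − 36.9°/2) = 0.2497.
P_a = ½K_aγH² = 0.5×0.2497×20.3×6.2² = 97.41 kN/m, acting at H/3 = 2.067 m above the base.
Overturning moment M_o = P_a × H/3 = 97.41 × 2.067 = 201.3.
Resisting moment M_r = W × 1.79 = 592.2 × 1.79 = 1060.
FS_overturning = M_r/M_o = 1060/201.3 = 5.265.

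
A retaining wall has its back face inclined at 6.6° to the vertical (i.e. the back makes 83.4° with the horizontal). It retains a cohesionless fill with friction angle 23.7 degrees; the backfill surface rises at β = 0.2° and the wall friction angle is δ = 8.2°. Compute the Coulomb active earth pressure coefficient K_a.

K_a = sin²(α+φ) / [sin²α · sin(α−δ) · (1 + √{sin(φ+δ)sin(φ−β) / (sin(α−δ)sin(α+β))})²].
With α = 83.4°, φ = 23.7°, δ = 8.2°, β = 0.2°: K_a = 0.4441.

0.444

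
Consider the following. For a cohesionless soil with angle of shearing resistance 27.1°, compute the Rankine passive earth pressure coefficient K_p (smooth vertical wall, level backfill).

2.67

K_p = (1 + sin φ)/(1 − sin φ) = tan²(45° + 27.1°/2) = 2.673.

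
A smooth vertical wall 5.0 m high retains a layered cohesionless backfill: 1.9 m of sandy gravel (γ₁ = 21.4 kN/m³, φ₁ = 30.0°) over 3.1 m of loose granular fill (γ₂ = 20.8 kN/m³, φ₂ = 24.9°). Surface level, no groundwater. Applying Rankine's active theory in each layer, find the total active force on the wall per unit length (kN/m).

K_a1 = tan²(45°−30.0°/2) = 0.3333; K_a2 = tan²(45°−24.9°/2) = 0.4074.
Layer 1: σ at base = K_a1 γ₁ h₁ = 13.55 kPa; P₁ = ½×13.55×1.9 = 12.88.
Layer 2: σ_v at top = γ₁h₁ = 40.66; σ_h top = K_a2×40.66 = 16.57; σ_h base = K_a2×(40.66+20.8×3.1) = 42.84.
P₂ = ½(16.57+42.84)×3.1 = 92.07. Total P_a = 12.88+92.07 = 104.9 kN/m.

105 kN/m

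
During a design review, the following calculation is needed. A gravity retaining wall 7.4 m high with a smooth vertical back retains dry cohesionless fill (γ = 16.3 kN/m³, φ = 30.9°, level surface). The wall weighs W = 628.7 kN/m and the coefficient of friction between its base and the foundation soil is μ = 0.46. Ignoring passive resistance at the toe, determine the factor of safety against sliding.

2.02

K_a = tan²(45° − 30.9°/2) = 0.3214.
P_a = ½K_aγH² = 0.5×0.3214×16.3×7.4² = 143.4 kN/m, acting at H/3 = 2.467 m above the base.
FS_sliding = μW / P_a = 0.46×628.7 / 143.4 = 2.016.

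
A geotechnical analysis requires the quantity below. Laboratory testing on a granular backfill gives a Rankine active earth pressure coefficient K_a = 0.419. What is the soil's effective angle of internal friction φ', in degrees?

K_a = tan²(45° − φ/2) ⇒ 45° − φ/2 = arctan(√0.419) = 32.92°.
φ = 2(45° − 32.92°) = 24.17°.

24.2°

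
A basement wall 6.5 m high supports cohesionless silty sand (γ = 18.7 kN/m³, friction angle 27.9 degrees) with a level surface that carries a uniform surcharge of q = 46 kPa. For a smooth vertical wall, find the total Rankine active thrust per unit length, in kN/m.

K_a = tan²(45° − φ/2) = 0.3625.
Soil triangle: ½ K_a γ H² = 0.5×0.3625×18.7×6.5² = 143.2 kN/m.
Surcharge rectangle: K_a q H = 0.3625×46×6.5 = 108.4 kN/m.
Total = 143.2 + 108.4 = 251.6 kN/m.

252 kN/m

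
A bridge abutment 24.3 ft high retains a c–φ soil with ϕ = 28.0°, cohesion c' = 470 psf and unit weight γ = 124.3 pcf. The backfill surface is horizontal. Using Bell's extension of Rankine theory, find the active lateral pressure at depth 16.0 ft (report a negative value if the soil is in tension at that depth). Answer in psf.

153 psf

K_a = (1 − sin φ)/(1 + sin φ) = 0.3610.
σ_a = K_a γ z − 2c√K_a = 0.3610×124.3×16.0 − 2×470×0.6009 = 153.2 psf.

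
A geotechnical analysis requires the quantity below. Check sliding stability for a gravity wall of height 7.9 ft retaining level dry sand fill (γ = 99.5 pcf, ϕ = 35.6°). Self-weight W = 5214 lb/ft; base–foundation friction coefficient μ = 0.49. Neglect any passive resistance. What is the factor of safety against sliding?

K_a = tan²(45° − 35.6°/2) = 0.2641.
P_a = ½K_aγH² = 0.5×0.2641×99.5×7.9² = 820.1 lb/ft, acting at H/3 = 2.633 ft above the base.
FS_sliding = μW / P_a = 0.49×5214 / 820.1 = 3.115.

3.12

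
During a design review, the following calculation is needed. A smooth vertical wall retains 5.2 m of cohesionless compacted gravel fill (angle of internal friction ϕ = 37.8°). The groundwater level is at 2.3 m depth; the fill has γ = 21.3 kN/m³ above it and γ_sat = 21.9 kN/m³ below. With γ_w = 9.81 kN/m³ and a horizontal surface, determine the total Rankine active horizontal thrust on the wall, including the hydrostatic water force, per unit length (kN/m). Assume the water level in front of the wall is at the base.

K_a = tan²(45° − φ/2) = 0.2400.
γ' = 21.9 − 9.81 = 12.09 kN/m³. Depth below WT = 2.9 m.
σ'_h at WT = K_a γ d_w = 11.76 kPa; at base = 11.76 + K_a γ' × 2.9 = 20.17 kPa.
P₁ (0–2.3 m) = ½×11.76×2.3 = 13.52. P₂ (2.3–5.2 m) = ½(11.76+20.17)×2.9 = 46.30.
P_w = ½ γ_w h₂² = 0.5×9.81×2.9² = 41.25. Total = 13.52+46.30+41.25 = 101.1 kN/m.

101 kN/m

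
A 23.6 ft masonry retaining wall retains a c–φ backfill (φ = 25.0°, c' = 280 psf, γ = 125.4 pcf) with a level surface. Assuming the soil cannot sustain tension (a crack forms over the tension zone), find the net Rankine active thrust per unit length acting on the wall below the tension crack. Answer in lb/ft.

K_a = 0.4059; √K_a = 0.6371.
Tension-crack depth z_c = 2c/(γ√K_a) = 2×280/(125.4×0.6371) = 7.010 ft.
σ_a at base = K_a γ H − 2c√K_a = 0.4059×125.4×23.6 − 2×280×0.6371 = 844.4 psf.
P_a = ½ × 844.4 × (H − z_c) = 0.5×844.4×16.59 = 7004 lb/ft.

7000 lb/ft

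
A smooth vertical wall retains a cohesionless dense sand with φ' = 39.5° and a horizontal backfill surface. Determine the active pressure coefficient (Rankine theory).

0.222

K_a = (1 − sin φ)/(1 + sin φ) = (1 − sin 39.5°)/(1 + sin 39.5°) = 0.2224.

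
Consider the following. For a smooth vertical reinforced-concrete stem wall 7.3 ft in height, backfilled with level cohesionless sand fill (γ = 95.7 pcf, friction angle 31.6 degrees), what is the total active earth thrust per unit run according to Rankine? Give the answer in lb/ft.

K_a = tan²(45° − φ/2) = 0.3123.
P_a = ½ K_a γ H² = 0.5 × 0.3123 × 95.7 × 7.3² = 796.5 lb/ft.

796 lb/ft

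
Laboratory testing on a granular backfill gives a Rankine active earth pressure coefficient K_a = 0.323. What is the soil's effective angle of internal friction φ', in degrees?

K_a = tan²(45° − φ/2) ⇒ 45° − φ/2 = arctan(√0.323) = 29.61°.
φ = 2(45° − 29.61°) = 30.78°.

30.8°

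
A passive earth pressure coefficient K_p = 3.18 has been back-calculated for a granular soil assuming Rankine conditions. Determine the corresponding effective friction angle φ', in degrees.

K_p = (1+sin φ)/(1−sin φ) ⇒ sin φ = (K_p − 1)/(K_p + 1) = 0.5215.
φ = arcsin(0.5215) = 31.44°.

31.4°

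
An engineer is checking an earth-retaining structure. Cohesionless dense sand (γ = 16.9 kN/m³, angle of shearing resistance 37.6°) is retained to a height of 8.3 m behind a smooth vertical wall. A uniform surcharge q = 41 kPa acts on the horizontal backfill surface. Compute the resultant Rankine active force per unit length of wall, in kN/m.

223 kN/m

K_a = tan²(45° − φ/2) = 0.2421.
Soil triangle: ½ K_a γ H² = 0.5×0.2421×16.9×8.3² = 140.9 kN/m.
Surcharge rectangle: K_a q H = 0.2421×41×8.3 = 82.39 kN/m.
Total = 140.9 + 82.39 = 223.3 kN/m.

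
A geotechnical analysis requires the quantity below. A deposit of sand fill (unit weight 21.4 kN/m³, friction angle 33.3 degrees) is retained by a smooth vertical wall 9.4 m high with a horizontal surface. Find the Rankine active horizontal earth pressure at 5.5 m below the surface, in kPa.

K_a = (1 − sin φ)/(1 + sin φ) = 0.2911.
σ_h = K_a γ z = 0.2911 × 21.4 × 5.5 = 34.27 kPa.

34.3 kPa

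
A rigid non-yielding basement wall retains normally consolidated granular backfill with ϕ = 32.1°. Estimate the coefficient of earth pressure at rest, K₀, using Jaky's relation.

K₀ = 1 − sin φ' = 1 − sin 32.1° = 0.4686.

0.469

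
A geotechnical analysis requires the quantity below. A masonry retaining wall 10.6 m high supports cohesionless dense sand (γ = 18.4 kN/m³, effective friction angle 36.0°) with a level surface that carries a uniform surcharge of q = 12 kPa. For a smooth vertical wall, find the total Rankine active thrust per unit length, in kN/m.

K_a = tan²(45° − φ/2) = 0.2596.
Soil triangle: ½ K_a γ H² = 0.5×0.2596×18.4×10.6² = 268.4 kN/m.
Surcharge rectangle: K_a q H = 0.2596×12×10.6 = 33.02 kN/m.
Total = 268.4 + 33.02 = 301.4 kN/m.

301 kN/m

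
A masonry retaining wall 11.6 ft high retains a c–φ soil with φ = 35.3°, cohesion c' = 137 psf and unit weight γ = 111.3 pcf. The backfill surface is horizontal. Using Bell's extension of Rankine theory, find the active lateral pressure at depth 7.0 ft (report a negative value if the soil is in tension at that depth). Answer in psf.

66.7 psf

K_a = (1 − sin φ)/(1 + sin φ) = 0.2675.
σ_a = K_a γ z − 2c√K_a = 0.2675×111.3×7.0 − 2×137×0.5172 = 66.72 psf.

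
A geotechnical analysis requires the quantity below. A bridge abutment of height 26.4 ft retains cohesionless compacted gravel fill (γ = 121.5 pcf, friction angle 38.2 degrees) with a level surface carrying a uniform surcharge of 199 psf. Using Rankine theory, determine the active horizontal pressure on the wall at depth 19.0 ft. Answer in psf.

K_a = (1 − sin φ)/(1 + sin φ) = 0.2358.
σ_v = γz + q = 121.5 × 19.0 + 199 = 2508 psf.
σ_h = K_a σ_v = 0.2358 × 2508 = 591.2 psf.

591 psf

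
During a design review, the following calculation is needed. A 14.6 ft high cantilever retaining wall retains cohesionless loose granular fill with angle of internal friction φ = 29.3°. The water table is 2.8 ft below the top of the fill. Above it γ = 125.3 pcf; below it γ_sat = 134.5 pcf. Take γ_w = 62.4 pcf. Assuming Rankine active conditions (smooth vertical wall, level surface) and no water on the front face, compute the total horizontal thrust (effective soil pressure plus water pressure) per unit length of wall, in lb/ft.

7650 lb/ft

K_a = tan²(45° − φ/2) = 0.3428.
γ' = 134.5 − 62.4 = 72.10 pcf. Depth below WT = 11.8 ft.
σ'_h at WT = K_a γ d_w = 120.3 psf; at base = 120.3 + K_a γ' × 11.8 = 412.0 psf.
P₁ (0–2.8 ft) = ½×120.3×2.8 = 168.4. P₂ (2.8–14.6 ft) = ½(120.3+412.0)×11.8 = 3140.
P_w = ½ γ_w h₂² = 0.5×62.4×11.8² = 4344. Total = 168.4+3140+4344 = 7653 lb/ft.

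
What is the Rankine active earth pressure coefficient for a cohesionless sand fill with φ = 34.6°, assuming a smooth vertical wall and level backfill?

K_a = tan²(45° − φ/2) = tan²(27.70°) = 0.2756.

0.276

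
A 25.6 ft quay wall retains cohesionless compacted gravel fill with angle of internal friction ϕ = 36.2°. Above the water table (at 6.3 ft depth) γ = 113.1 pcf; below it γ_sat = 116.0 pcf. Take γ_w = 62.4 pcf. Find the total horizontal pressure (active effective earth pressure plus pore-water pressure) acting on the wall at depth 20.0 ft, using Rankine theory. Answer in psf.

K_a = (1 − sin φ)/(1 + sin φ) = 0.2574.
γ' = 116.0 − 62.4 = 53.60 pcf.
Effective vertical stress at 20.0 ft: σ'_v = 113.1×6.3 + 53.60×13.7 = 1447 psf.
σ'_h = K_a σ'_v = 0.2574 × 1447 = 372.4 psf; u = γ_w × 13.7 = 854.9 psf.
Total σ_h = 372.4 + 854.9 = 1227 psf.

1230 psf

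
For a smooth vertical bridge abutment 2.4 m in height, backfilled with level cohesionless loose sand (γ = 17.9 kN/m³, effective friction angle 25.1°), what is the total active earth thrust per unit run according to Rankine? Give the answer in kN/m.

20.8 kN/m

K_a = tan²(45° − φ/2) = 0.4043.
P_a = ½ K_a γ H² = 0.5 × 0.4043 × 17.9 × 2.4² = 20.84 kN/m.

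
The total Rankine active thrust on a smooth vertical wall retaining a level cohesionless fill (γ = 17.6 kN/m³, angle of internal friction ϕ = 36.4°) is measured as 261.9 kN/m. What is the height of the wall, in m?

K_a = 0.2552. P_a = ½ K_a γ H² ⇒ H = √(2P_a/(K_a γ)).
H = √(2×261.9/(0.2552×17.6)) = 10.80 m.

10.8 m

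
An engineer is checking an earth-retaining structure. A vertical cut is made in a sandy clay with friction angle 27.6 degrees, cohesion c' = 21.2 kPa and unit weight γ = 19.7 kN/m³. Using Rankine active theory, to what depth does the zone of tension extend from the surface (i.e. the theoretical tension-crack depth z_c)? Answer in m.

K_a = tan²(45° − 27.6°/2) = 0.3668; √K_a = 0.6056.
The active pressure is zero where K_a γ z = 2c√K_a, so z_c = 2c/(γ√K_a) = 2×21.2/(19.7×0.6056) = 3.554 m.

3.55 m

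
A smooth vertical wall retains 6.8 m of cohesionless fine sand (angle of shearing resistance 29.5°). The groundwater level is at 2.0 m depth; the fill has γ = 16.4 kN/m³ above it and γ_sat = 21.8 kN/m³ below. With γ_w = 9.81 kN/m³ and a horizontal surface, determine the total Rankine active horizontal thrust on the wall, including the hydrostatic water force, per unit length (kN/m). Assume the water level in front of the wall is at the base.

225 kN/m

K_a = tan²(45° − φ/2) = 0.3401.
γ' = 21.8 − 9.81 = 11.99 kN/m³. Depth below WT = 4.8 m.
σ'_h at WT = K_a γ d_w = 11.16 kPa; at base = 11.16 + K_a γ' × 4.8 = 30.73 kPa.
P₁ (0–2.0 m) = ½×11.16×2.0 = 11.16. P₂ (2.0–6.8 m) = ½(11.16+30.73)×4.8 = 100.5.
P_w = ½ γ_w h₂² = 0.5×9.81×4.8² = 113.0. Total = 11.16+100.5+113.0 = 224.7 kN/m.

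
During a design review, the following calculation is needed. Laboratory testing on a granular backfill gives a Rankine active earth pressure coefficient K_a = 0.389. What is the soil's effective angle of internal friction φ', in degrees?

26.1°

K_a = tan²(45° − φ/2) ⇒ 45° − φ/2 = arctan(√0.389) = 31.95°.
φ = 2(45° − 31.95°) = 26.10°.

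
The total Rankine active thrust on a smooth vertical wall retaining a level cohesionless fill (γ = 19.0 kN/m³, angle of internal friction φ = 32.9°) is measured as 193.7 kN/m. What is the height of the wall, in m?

8.30 m

K_a = 0.2960. P_a = ½ K_a γ H² ⇒ H = √(2P_a/(K_a γ)).
H = √(2×193.7/(0.2960×19.0)) = 8.299 m.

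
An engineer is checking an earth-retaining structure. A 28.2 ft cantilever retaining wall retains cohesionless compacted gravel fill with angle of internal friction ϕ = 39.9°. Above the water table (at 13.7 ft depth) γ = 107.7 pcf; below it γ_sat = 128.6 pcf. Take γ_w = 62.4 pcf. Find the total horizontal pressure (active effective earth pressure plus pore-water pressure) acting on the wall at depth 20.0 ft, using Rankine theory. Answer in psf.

807 psf

K_a = (1 − sin φ)/(1 + sin φ) = 0.2184.
γ' = 128.6 − 62.4 = 66.20 pcf.
Effective vertical stress at 20.0 ft: σ'_v = 107.7×13.7 + 66.20×6.30 = 1893 psf.
σ'_h = K_a σ'_v = 0.2184 × 1893 = 413.4 psf; u = γ_w × 6.30 = 393.1 psf.
Total σ_h = 413.4 + 393.1 = 806.5 psf.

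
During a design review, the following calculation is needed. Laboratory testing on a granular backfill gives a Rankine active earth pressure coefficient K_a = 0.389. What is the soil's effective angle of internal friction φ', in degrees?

26.1°

K_a = tan²(45° − φ/2) ⇒ 45° − φ/2 = arctan(√0.389) = 31.95°.
φ = 2(45° − 31.95°) = 26.10°.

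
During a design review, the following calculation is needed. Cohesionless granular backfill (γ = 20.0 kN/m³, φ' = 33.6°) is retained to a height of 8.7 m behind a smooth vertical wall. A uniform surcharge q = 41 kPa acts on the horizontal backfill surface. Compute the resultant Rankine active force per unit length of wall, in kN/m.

K_a = tan²(45° − φ/2) = 0.2875.
Soil triangle: ½ K_a γ H² = 0.5×0.2875×20.0×8.7² = 217.6 kN/m.
Surcharge rectangle: K_a q H = 0.2875×41×8.7 = 102.6 kN/m.
Total = 217.6 + 102.6 = 320.2 kN/m.

320 kN/m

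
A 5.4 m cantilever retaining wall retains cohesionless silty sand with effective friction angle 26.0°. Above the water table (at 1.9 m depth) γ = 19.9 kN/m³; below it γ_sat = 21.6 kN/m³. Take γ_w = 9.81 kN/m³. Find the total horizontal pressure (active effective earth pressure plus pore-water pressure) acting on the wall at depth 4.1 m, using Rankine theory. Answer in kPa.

K_a = (1 − sin φ)/(1 + sin φ) = 0.3905.
γ' = 21.6 − 9.81 = 11.79 kN/m³.
Effective vertical stress at 4.1 m: σ'_v = 19.9×1.9 + 11.79×2.20 = 63.75 kPa.
σ'_h = K_a σ'_v = 0.3905 × 63.75 = 24.89 kPa; u = γ_w × 2.20 = 21.58 kPa.
Total σ_h = 24.89 + 21.58 = 46.47 kPa.

46.5 kPa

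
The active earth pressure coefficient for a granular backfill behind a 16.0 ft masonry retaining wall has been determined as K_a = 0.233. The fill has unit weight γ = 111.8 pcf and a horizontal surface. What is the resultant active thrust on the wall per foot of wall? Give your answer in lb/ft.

3330 lb/ft

P = ½ K_a γ H² = 0.5 × 0.233 × 111.8 × 16.0² = 3334 lb/ft.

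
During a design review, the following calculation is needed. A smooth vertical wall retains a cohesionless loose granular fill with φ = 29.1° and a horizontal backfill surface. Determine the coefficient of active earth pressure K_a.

K_a = (1 − sin φ)/(1 + sin φ) = (1 − sin 29.1°)/(1 + sin 29.1°) = 0.3456.

0.346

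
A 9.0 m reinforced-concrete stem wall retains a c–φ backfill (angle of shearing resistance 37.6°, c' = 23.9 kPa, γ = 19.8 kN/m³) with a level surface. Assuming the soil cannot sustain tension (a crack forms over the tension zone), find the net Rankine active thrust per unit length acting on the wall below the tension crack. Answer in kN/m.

40.2 kN/m

K_a = 0.2421; √K_a = 0.4921.
Tension-crack depth z_c = 2c/(γ√K_a) = 2×23.9/(19.8×0.4921) = 4.906 m.
σ_a at base = K_a γ H − 2c√K_a = 0.2421×19.8×9.0 − 2×23.9×0.4921 = 19.63 kPa.
P_a = ½ × 19.63 × (H − z_c) = 0.5×19.63×4.094 = 40.17 kN/m.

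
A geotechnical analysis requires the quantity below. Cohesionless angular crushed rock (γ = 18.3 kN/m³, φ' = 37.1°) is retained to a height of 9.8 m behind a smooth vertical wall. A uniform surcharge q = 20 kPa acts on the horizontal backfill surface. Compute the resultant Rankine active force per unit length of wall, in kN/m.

K_a = tan²(45° − φ/2) = 0.2475.
Soil triangle: ½ K_a γ H² = 0.5×0.2475×18.3×9.8² = 217.5 kN/m.
Surcharge rectangle: K_a q H = 0.2475×20×9.8 = 48.51 kN/m.
Total = 217.5 + 48.51 = 266.0 kN/m.

266 kN/m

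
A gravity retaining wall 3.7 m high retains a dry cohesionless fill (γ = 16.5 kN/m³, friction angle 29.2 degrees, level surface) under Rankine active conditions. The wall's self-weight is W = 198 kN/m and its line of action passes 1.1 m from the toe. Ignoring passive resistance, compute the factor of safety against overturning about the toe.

4.54

K_a = tan²(45° − 29.2°/2) = 0.3442.
P_a = ½K_aγH² = 0.5×0.3442×16.5×3.7² = 38.88 kN/m, acting at H/3 = 1.233 m above the base.
Overturning moment M_o = P_a × H/3 = 38.88 × 1.233 = 47.95.
Resisting moment M_r = W × 1.1 = 198 × 1.1 = 217.8.
FS_overturning = M_r/M_o = 217.8/47.95 = 4.542.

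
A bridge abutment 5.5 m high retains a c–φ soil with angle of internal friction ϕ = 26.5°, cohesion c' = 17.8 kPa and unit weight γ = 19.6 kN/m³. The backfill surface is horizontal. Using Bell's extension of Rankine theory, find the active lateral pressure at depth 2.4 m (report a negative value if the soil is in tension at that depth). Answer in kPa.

-4.02 kPa

K_a = (1 − sin φ)/(1 + sin φ) = 0.3829.
σ_a = K_a γ z − 2c√K_a = 0.3829×19.6×2.4 − 2×17.8×0.6188 = -4.017 kPa.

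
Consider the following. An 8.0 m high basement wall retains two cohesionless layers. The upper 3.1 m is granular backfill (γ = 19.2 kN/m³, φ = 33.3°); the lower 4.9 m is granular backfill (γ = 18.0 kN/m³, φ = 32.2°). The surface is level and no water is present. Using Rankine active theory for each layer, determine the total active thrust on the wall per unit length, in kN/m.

K_a1 = tan²(45°−33.3°/2) = 0.2911; K_a2 = tan²(45°−32.2°/2) = 0.3047.
Layer 1: σ at base = K_a1 γ₁ h₁ = 17.33 kPa; P₁ = ½×17.33×3.1 = 26.86.
Layer 2: σ_v at top = γ₁h₁ = 59.52; σ_h top = K_a2×59.52 = 18.14; σ_h base = K_a2×(59.52+18.0×4.9) = 45.02.
P₂ = ½(18.14+45.02)×4.9 = 154.7. Total P_a = 26.86+154.7 = 181.6 kN/m.

182 kN/m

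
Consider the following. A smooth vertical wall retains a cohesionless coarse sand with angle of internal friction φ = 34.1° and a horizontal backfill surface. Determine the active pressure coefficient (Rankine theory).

0.282

K_a = (1 − sin φ)/(1 + sin φ) = (1 − sin 34.1°)/(1 + sin 34.1°) = 0.2815.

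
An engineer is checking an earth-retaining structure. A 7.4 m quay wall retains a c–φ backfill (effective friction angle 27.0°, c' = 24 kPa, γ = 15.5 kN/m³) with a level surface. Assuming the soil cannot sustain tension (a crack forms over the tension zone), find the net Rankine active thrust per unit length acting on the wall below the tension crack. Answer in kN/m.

K_a = 0.3755; √K_a = 0.6128.
Tension-crack depth z_c = 2c/(γ√K_a) = 2×24/(15.5×0.6128) = 5.053 m.
σ_a at base = K_a γ H − 2c√K_a = 0.3755×15.5×7.4 − 2×24×0.6128 = 13.66 kPa.
P_a = ½ × 13.66 × (H − z_c) = 0.5×13.66×2.347 = 16.02 kN/m.

16.0 kN/m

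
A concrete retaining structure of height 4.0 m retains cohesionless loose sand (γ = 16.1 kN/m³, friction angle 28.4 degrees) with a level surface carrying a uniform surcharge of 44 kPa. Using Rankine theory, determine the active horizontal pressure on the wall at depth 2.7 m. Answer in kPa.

K_a = (1 − sin φ)/(1 + sin φ) = 0.3554.
σ_v = γz + q = 16.1 × 2.7 + 44 = 87.47 kPa.
σ_h = K_a σ_v = 0.3554 × 87.47 = 31.08 kPa.

31.1 kPa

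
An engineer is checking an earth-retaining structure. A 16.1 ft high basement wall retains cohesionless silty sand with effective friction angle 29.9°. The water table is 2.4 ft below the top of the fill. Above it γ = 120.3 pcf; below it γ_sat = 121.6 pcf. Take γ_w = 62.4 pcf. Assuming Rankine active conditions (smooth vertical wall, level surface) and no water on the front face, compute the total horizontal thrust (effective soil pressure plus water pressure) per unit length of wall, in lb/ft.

9160 lb/ft

K_a = tan²(45° − φ/2) = 0.3347.
γ' = 121.6 − 62.4 = 59.20 pcf. Depth below WT = 13.7 ft.
σ'_h at WT = K_a γ d_w = 96.63 psf; at base = 96.63 + K_a γ' × 13.7 = 368.1 psf.
P₁ (0–2.4 ft) = ½×96.63×2.4 = 116.0. P₂ (2.4–16.1 ft) = ½(96.63+368.1)×13.7 = 3183.
P_w = ½ γ_w h₂² = 0.5×62.4×13.7² = 5856. Total = 116.0+3183+5856 = 9155 lb/ft.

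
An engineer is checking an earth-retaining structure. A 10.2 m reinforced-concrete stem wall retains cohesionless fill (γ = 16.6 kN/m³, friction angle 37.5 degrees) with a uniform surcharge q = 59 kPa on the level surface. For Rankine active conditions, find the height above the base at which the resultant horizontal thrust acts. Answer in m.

K_a = 0.2432.
Triangular part P₁ = ½K_aγH² = 210.0 at H/3 = 3.400 m; rectangular part P₂ = K_a q H = 146.4 at H/2 = 5.100 m.
ȳ = (P₁·3.400 + P₂·5.100)/(P₁+P₂) = 4.098 m.

4.10 m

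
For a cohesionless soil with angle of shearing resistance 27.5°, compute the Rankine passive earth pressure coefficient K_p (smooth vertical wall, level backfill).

K_p = (1 + sin φ)/(1 − sin φ) = tan²(45° + 27.5°/2) = 2.716.

2.72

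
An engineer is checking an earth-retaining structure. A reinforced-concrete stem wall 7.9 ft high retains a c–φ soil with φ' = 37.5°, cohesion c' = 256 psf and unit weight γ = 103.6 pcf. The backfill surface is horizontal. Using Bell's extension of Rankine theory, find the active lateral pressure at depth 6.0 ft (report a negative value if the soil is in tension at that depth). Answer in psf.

-101 psf

K_a = (1 − sin φ)/(1 + sin φ) = 0.2432.
σ_a = K_a γ z − 2c√K_a = 0.2432×103.6×6.0 − 2×256×0.4931 = -101.3 psf.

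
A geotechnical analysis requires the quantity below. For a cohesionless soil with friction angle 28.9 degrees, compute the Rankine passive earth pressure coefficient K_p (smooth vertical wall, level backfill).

2.87

K_p = (1 + sin φ)/(1 − sin φ) = tan²(45° + 28.9°/2) = 2.871.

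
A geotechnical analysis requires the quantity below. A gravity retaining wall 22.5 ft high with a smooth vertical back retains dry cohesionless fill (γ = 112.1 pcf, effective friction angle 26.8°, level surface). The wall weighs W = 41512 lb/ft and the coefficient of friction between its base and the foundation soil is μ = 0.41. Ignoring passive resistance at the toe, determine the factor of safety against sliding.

1.58

K_a = tan²(45° − 26.8°/2) = 0.3785.
P_a = ½K_aγH² = 0.5×0.3785×112.1×22.5² = 10740 lb/ft, acting at H/3 = 7.500 ft above the base.
FS_sliding = μW / P_a = 0.41×41512 / 10740 = 1.585.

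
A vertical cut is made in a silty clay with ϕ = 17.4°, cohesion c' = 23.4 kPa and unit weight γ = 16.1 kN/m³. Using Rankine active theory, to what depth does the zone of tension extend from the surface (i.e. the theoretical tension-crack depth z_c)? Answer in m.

3.96 m

K_a = tan²(45° − 17.4°/2) = 0.5396; √K_a = 0.7346.
The active pressure is zero where K_a γ z = 2c√K_a, so z_c = 2c/(γ√K_a) = 2×23.4/(16.1×0.7346) = 3.957 m.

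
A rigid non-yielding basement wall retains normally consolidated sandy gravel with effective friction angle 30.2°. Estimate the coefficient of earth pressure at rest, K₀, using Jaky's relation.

K₀ = 1 − sin φ' = 1 − sin 30.2° = 0.4970.

0.497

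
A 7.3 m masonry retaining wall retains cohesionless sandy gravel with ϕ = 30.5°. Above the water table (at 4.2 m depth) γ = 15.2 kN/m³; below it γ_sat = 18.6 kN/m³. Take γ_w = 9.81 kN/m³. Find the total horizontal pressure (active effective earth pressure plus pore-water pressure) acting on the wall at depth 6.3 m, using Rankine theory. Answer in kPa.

K_a = (1 − sin φ)/(1 + sin φ) = 0.3267.
γ' = 18.6 − 9.81 = 8.790 kN/m³.
Effective vertical stress at 6.3 m: σ'_v = 15.2×4.2 + 8.790×2.10 = 82.30 kPa.
σ'_h = K_a σ'_v = 0.3267 × 82.30 = 26.88 kPa; u = γ_w × 2.10 = 20.60 kPa.
Total σ_h = 26.88 + 20.60 = 47.49 kPa.

47.5 kPa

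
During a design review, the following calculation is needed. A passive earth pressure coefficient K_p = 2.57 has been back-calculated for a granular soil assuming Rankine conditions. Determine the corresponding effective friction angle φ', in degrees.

K_p = (1+sin φ)/(1−sin φ) ⇒ sin φ = (K_p − 1)/(K_p + 1) = 0.4398.
φ = arcsin(0.4398) = 26.09°.

26.1°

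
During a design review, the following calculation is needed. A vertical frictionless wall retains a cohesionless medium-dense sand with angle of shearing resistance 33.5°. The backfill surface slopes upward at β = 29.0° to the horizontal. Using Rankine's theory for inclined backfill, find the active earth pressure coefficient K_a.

K_a = cos β · (cos β − √(cos²β − cos²φ)) / (cos β + √(cos²β − cos²φ)).
cos β = 0.8746, cos φ = 0.8339, √(cos²β − cos²φ) = 0.2638.
K_a = 0.8746 × (0.8746 − 0.2638)/(0.8746 + 0.2638) = 0.4693.

0.469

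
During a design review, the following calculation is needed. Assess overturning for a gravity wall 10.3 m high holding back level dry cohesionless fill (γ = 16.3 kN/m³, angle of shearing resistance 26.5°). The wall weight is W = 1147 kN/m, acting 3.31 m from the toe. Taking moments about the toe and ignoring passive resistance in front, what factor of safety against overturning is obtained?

K_a = tan²(45° − 26.5°/2) = 0.3829.
P_a = ½K_aγH² = 0.5×0.3829×16.3×10.3² = 331.1 kN/m, acting at H/3 = 3.433 m above the base.
Overturning moment M_o = P_a × H/3 = 331.1 × 3.433 = 1137.
Resisting moment M_r = W × 3.31 = 1147 × 3.31 = 3797.
FS_overturning = M_r/M_o = 3797/1137 = 3.340.

3.34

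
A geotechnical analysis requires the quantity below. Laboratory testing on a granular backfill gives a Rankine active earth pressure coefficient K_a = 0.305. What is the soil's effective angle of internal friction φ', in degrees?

K_a = tan²(45° − φ/2) ⇒ 45° − φ/2 = arctan(√0.305) = 28.91°.
φ = 2(45° − 28.91°) = 32.18°.

32.2°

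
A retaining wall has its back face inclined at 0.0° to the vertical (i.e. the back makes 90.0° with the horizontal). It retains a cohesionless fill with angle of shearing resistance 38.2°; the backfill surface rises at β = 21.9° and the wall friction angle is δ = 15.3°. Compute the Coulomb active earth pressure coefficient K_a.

0.284

K_a = sin²(α+φ) / [sin²α · sin(α−δ) · (1 + √{sin(φ+δ)sin(φ−β) / (sin(α−δ)sin(α+β))})²].
With α = 90.0°, φ = 38.2°, δ = 15.3°, β = 21.9°: K_a = 0.2838.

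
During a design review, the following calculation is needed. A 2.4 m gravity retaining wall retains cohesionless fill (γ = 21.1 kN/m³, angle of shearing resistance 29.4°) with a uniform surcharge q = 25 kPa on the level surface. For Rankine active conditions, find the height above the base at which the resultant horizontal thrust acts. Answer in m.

K_a = 0.3415.
Triangular part P₁ = ½K_aγH² = 20.75 at H/3 = 0.8000 m; rectangular part P₂ = K_a q H = 20.49 at H/2 = 1.200 m.
ȳ = (P₁·0.8000 + P₂·1.200)/(P₁+P₂) = 0.9987 m.

0.999 m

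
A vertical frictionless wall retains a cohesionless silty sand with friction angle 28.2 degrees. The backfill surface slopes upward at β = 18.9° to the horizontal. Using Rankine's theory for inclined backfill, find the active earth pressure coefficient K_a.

K_a = cos β · (cos β − √(cos²β − cos²φ)) / (cos β + √(cos²β − cos²φ)).
cos β = 0.9461, cos φ = 0.8813, √(cos²β − cos²φ) = 0.3441.
K_a = 0.9461 × (0.9461 − 0.3441)/(0.9461 + 0.3441) = 0.4415.

0.441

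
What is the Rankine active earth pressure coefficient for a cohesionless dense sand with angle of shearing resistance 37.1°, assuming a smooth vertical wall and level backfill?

0.247

K_a = (1 − sin φ)/(1 + sin φ) = (1 − sin 37.1°)/(1 + sin 37.1°) = 0.2475.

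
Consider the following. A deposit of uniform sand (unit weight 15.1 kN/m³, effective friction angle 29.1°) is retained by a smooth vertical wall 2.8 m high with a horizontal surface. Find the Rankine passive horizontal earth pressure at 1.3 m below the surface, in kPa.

56.8 kPa

K_p = (1 + sin φ)/(1 − sin φ) = 2.894.
σ_h = K_p γ z = 2.894 × 15.1 × 1.3 = 56.80 kPa.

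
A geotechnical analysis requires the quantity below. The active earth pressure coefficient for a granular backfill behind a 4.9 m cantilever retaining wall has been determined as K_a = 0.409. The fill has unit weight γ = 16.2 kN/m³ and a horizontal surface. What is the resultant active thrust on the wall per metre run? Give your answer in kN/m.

P = ½ K_a γ H² = 0.5 × 0.409 × 16.2 × 4.9² = 79.54 kN/m.

79.5 kN/m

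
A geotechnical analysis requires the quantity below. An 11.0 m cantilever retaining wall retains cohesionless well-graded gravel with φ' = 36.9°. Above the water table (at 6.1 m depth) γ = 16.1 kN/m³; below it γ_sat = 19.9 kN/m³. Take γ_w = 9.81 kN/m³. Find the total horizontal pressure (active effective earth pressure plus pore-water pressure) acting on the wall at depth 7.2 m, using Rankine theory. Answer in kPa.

K_a = (1 − sin φ)/(1 + sin φ) = 0.2497.
γ' = 19.9 − 9.81 = 10.09 kN/m³.
Effective vertical stress at 7.2 m: σ'_v = 16.1×6.1 + 10.09×1.10 = 109.3 kPa.
σ'_h = K_a σ'_v = 0.2497 × 109.3 = 27.29 kPa; u = γ_w × 1.10 = 10.79 kPa.
Total σ_h = 27.29 + 10.79 = 38.08 kPa.

38.1 kPa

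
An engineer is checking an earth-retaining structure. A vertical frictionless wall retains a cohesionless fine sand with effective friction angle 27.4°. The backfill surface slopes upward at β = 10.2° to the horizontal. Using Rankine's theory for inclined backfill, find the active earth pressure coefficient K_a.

0.391

K_a = cos β · (cos β − √(cos²β − cos²φ)) / (cos β + √(cos²β − cos²φ)).
cos β = 0.9842, cos φ = 0.8878, √(cos²β − cos²φ) = 0.4248.
K_a = 0.9842 × (0.9842 − 0.4248)/(0.9842 + 0.4248) = 0.3908.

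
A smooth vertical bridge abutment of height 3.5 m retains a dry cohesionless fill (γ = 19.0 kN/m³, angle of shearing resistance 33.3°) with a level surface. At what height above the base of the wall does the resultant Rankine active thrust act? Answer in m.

1.17 m

K_a = 0.2911.
The pressure distribution is triangular, so the resultant acts at H/3 above the base = 3.5/3 = 1.167 m.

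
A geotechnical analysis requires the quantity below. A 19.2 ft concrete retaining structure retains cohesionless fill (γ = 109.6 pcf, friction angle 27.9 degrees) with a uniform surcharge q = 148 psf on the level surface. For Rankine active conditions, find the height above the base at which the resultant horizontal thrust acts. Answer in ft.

K_a = 0.3625.
Triangular part P₁ = ½K_aγH² = 7322 at H/3 = 6.400 ft; rectangular part P₂ = K_a q H = 1030 at H/2 = 9.600 ft.
ȳ = (P₁·6.400 + P₂·9.600)/(P₁+P₂) = 6.795 ft.

6.79 ft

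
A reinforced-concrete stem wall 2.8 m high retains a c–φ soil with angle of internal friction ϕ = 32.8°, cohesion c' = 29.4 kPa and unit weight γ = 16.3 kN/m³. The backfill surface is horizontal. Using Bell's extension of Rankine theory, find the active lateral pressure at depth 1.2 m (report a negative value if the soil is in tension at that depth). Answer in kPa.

-26.2 kPa

K_a = (1 − sin φ)/(1 + sin φ) = 0.2973.
σ_a = K_a γ z − 2c√K_a = 0.2973×16.3×1.2 − 2×29.4×0.5452 = -26.24 kPa.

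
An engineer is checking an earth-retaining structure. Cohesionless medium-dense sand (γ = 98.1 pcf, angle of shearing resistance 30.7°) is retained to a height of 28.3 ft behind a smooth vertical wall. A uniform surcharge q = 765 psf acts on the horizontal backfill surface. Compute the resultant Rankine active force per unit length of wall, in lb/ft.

19700 lb/ft

K_a = tan²(45° − φ/2) = 0.3240.
Soil triangle: ½ K_a γ H² = 0.5×0.3240×98.1×28.3² = 12730 lb/ft.
Surcharge rectangle: K_a q H = 0.3240×765×28.3 = 7015 lb/ft.
Total = 12730 + 7015 = 19740 lb/ft.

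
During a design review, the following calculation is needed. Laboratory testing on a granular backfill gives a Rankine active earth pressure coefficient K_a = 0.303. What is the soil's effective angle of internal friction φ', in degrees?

32.3°

K_a = tan²(45° − φ/2) ⇒ 45° − φ/2 = arctan(√0.303) = 28.83°.
φ = 2(45° − 28.83°) = 32.34°.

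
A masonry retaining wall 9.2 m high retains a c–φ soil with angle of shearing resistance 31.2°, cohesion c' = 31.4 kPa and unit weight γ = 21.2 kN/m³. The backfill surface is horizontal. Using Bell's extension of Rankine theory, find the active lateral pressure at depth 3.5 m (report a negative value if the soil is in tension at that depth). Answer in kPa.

-11.8 kPa

K_a = (1 − sin φ)/(1 + sin φ) = 0.3175.
σ_a = K_a γ z − 2c√K_a = 0.3175×21.2×3.5 − 2×31.4×0.5635 = -11.83 kPa.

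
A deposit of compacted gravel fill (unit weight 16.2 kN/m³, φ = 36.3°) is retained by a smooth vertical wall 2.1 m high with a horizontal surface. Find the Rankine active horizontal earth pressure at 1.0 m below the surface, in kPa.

4.15 kPa

K_a = (1 − sin φ)/(1 + sin φ) = 0.2563.
σ_h = K_a γ z = 0.2563 × 16.2 × 1.0 = 4.152 kPa.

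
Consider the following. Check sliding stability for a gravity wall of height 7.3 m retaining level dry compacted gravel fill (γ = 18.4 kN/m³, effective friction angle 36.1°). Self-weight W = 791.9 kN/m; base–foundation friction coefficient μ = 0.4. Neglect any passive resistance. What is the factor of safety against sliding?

2.50

K_a = tan²(45° − 36.1°/2) = 0.2585.
P_a = ½K_aγH² = 0.5×0.2585×18.4×7.3² = 126.7 kN/m, acting at H/3 = 2.433 m above the base.
FS_sliding = μW / P_a = 0.4×791.9 / 126.7 = 2.499.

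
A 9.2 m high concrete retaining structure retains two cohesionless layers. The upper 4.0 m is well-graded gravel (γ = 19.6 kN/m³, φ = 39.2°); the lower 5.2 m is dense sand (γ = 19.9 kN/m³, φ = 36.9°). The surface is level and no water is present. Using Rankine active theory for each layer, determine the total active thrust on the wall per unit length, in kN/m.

K_a1 = tan²(45°−39.2°/2) = 0.2255; K_a2 = tan²(45°−36.9°/2) = 0.2497.
Layer 1: σ at base = K_a1 γ₁ h₁ = 17.68 kPa; P₁ = ½×17.68×4.0 = 35.35.
Layer 2: σ_v at top = γ₁h₁ = 78.40; σ_h top = K_a2×78.40 = 19.57; σ_h base = K_a2×(78.40+19.9×5.2) = 45.41.
P₂ = ½(19.57+45.41)×5.2 = 169.0. Total P_a = 35.35+169.0 = 204.3 kN/m.

204 kN/m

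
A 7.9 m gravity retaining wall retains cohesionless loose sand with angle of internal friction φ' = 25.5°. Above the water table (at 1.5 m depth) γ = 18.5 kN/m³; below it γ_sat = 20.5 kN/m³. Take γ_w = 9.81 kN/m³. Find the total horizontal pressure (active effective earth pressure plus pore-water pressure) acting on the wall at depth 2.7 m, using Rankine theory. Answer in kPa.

27.9 kPa

K_a = (1 − sin φ)/(1 + sin φ) = 0.3981.
γ' = 20.5 − 9.81 = 10.69 kN/m³.
Effective vertical stress at 2.7 m: σ'_v = 18.5×1.5 + 10.69×1.20 = 40.58 kPa.
σ'_h = K_a σ'_v = 0.3981 × 40.58 = 16.15 kPa; u = γ_w × 1.20 = 11.77 kPa.
Total σ_h = 16.15 + 11.77 = 27.93 kPa.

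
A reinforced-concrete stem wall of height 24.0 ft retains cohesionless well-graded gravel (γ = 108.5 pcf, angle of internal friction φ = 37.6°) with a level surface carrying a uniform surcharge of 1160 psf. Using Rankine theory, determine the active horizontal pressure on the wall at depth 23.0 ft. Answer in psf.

885 psf

K_a = (1 − sin φ)/(1 + sin φ) = 0.2421.
σ_v = γz + q = 108.5 × 23.0 + 1160 = 3656 psf.
σ_h = K_a σ_v = 0.2421 × 3656 = 885.1 psf.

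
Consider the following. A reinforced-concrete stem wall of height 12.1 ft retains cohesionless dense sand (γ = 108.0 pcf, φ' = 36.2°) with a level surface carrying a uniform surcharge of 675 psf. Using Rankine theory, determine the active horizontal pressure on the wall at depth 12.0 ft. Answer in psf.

507 psf

K_a = (1 − sin φ)/(1 + sin φ) = 0.2574.
σ_v = γz + q = 108.0 × 12.0 + 675 = 1971 psf.
σ_h = K_a σ_v = 0.2574 × 1971 = 507.3 psf.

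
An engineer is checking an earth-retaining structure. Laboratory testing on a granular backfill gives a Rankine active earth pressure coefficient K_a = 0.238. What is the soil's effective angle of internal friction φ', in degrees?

38.0°

K_a = tan²(45° − φ/2) ⇒ 45° − φ/2 = arctan(√0.238) = 26.01°.
φ = 2(45° − 26.01°) = 37.99°.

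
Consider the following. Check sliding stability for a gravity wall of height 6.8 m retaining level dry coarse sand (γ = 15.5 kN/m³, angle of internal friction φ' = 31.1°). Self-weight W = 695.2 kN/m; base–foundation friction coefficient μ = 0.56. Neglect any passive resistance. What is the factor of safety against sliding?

3.41

K_a = tan²(45° − 31.1°/2) = 0.3188.
P_a = ½K_aγH² = 0.5×0.3188×15.5×6.8² = 114.2 kN/m, acting at H/3 = 2.267 m above the base.
FS_sliding = μW / P_a = 0.56×695.2 / 114.2 = 3.408.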